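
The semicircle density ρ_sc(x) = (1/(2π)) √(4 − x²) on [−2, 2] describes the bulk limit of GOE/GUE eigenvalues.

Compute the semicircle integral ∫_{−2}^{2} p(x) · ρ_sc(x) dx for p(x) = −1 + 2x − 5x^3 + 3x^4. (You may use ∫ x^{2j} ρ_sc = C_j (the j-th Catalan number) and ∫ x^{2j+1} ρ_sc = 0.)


Write p(x) = Σ a_i x^i, split into monomials and integrate each against ρ_sc separately.
Using ∫ x^{2j} ρ_sc = C_j = (1/(j+1)) C(2j, j) (Catalan numbers) and ∫ x^{2j+1} ρ_sc = 0 (odd monomials vanish by symmetry):
  i = 0 (even): a_0 · C_{0} = -1 · 1 = -1
  i = 1 (odd): ∫ x^1 ρ_sc = 0 (vanishes)
  i = 3 (odd): ∫ x^3 ρ_sc = 0 (vanishes)
  i = 4 (even): a_4 · C_{2} = 3 · 2 = 6

Summing the contributions: ∫_{−2}^{2} p(x) ρ_sc(x) dx = (-1) + 6 = 5.


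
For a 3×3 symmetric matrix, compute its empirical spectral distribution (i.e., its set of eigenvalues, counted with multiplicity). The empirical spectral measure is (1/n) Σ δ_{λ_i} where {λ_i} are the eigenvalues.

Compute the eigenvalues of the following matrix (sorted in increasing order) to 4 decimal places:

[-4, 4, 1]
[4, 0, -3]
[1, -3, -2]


Since M is real symmetric, all three eigenvalues are real; they are the roots of det(λI − M) = λ³ − (tr M) λ² + s λ − det M, where s is the sum of the principal 2×2 minors.
tr M = -4 + 0 + (-2) = -6.
s = ((-4)·0 − 4²) + ((-4)·(-2) − 1²) + (0·(-2) − (-3)²) = -16 + 7 + (-9) = -18.
det M (expand along row 1) = (-4)·(-9) − 4·(-5) + 1·(-12) = 44.
Characteristic polynomial: λ³ + 6λ² − 18λ − 44 = 0.
Substitute λ = y + (tr M)/3 = y − 2.000000 to remove the quadratic term: y³ + p·y + q = 0 with p = s − (tr M)²/3 = -30.000000 and q = −2(tr M)³/27 + (tr M)·s/3 − det M = 8.000000.
Three real roots ⇒ use the trigonometric (Viète) form: r = 2√(−p/3) = 6.324555, φ = arccos(3q/(p·r)) = arccos(-0.126491) = 1.697627 rad.
y_k = r·cos(φ/3 − 2πk/3) for k = 0, 1, 2 gives y = 5.338680, 0.267303, -5.605983.
λ_k = y_k − 2.000000 gives λ = 3.3387, -1.7327, -7.6060 (check: the sum is -6.0000 = tr M).

Eigenvalues sorted in increasing order: [-7.6060, -1.7327, 3.3387].


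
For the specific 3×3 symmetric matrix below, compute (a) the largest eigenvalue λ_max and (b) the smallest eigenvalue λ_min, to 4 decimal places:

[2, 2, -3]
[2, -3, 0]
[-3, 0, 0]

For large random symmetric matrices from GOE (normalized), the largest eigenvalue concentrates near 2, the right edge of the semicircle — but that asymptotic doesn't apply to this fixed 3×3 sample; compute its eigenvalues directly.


Since M is real symmetric, all three eigenvalues are real; they are the roots of det(λI − M) = λ³ − (tr M) λ² + s λ − det M, where s is the sum of the principal 2×2 minors.
tr M = 2 + (-3) + 0 = -1.
s = (2·(-3) − 2²) + (2·0 − (-3)²) + ((-3)·0 − 0²) = -10 + (-9) + 0 = -19.
det M (expand along row 1) = 2·0 − 2·0 + (-3)·(-9) = 27.
Characteristic polynomial: λ³ + λ² − 19λ − 27 = 0.
Substitute λ = y + (tr M)/3 = y − 0.333333 to remove the quadratic term: y³ + p·y + q = 0 with p = s − (tr M)²/3 = -19.333333 and q = −2(tr M)³/27 + (tr M)·s/3 − det M = -20.592593.
Three real roots ⇒ use the trigonometric (Viète) form: r = 2√(−p/3) = 5.077182, φ = arccos(3q/(p·r)) = arccos(0.629365) = 0.890060 rad.
y_k = r·cos(φ/3 − 2πk/3) for k = 0, 1, 2 gives y = 4.855362, -1.142213, -3.713149.
λ_k = y_k − 0.333333 gives λ = 4.5220, -1.4755, -4.0465 (check: the sum is -1.0000 = tr M).

Hence λ_max = 4.5220 and λ_min = -4.0465.


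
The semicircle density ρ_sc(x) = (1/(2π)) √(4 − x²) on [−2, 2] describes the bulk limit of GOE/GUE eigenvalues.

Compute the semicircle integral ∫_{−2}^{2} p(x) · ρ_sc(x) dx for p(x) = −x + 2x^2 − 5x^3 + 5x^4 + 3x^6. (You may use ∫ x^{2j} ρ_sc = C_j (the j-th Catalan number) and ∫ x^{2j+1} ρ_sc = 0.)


Write p(x) = Σ a_i x^i, split into monomials and integrate each against ρ_sc separately.
Using ∫ x^{2j} ρ_sc = C_j = (1/(j+1)) C(2j, j) (Catalan numbers) and ∫ x^{2j+1} ρ_sc = 0 (odd monomials vanish by symmetry):
  i = 1 (odd): ∫ x^1 ρ_sc = 0 (vanishes)
  i = 2 (even): a_2 · C_{1} = 2 · 1 = 2
  i = 3 (odd): ∫ x^3 ρ_sc = 0 (vanishes)
  i = 4 (even): a_4 · C_{2} = 5 · 2 = 10
  i = 6 (even): a_6 · C_{3} = 3 · 5 = 15

Summing the contributions: ∫_{−2}^{2} p(x) ρ_sc(x) dx = 2 + 10 + 15 = 27.


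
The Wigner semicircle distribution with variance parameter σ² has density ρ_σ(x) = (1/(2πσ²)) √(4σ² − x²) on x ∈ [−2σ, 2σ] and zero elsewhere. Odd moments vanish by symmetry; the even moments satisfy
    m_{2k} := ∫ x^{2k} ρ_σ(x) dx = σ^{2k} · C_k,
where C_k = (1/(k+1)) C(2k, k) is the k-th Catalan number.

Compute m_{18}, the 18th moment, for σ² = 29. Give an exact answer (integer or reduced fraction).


By the scaled semicircle moment identity, m_{2k} = σ^{2k} · C_k with k = 9.
C_9 = (1/(k+1)) · C(2k, k) = (1/10) · C(18, 9) = (1/10) · 48620 = 4862.
σ^{2k} = (σ²)^k = (29)^9 = 14507145975869.

Therefore m_{18} = σ^{18} · C_9 = 14507145975869 · 4862 = 70533743734675078.


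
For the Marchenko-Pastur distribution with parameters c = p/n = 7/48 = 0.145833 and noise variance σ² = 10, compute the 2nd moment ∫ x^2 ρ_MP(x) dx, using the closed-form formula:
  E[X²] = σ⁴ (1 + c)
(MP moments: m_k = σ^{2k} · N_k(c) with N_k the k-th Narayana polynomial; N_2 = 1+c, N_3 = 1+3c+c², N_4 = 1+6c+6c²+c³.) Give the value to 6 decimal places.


E[X²] = σ⁴ (1 + c) (second MP moment). With σ² = 10 (so σ⁴ = 100) and c = 7/48 = 0.145833: E[X²] = 100 · (1 + 0.145833) = 100 · 1.145833.

So E[X^2] = 114.583333.


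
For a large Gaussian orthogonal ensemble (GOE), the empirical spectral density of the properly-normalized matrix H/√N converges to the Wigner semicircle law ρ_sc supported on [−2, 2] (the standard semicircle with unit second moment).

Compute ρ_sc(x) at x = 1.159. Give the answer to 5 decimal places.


ρ_sc(x) = (1/(2π)) √(4 − x²). With x = 1.159:
  4 − x² = 4 − (1.159)² = 4 − 1.343281 = 2.656719.
  √(4 − x²) = 1.629944.
  1/(2π) = 0.159155.
  ρ_sc(1.159) = 0.159155 · 1.629944 = 0.259414.

Rounded to 5 decimal places: ρ_sc(1.159) ≈ 0.25941.


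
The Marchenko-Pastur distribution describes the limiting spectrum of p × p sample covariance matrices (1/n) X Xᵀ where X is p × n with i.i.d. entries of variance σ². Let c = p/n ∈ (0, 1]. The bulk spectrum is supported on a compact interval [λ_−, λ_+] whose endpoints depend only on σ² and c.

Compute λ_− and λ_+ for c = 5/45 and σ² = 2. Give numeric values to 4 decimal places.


c = 5/45 = 0.111111; √c = 0.333333.
λ_− = σ² (1 − √c)² = 2 · (1 − 0.333333)² = 2 · (0.666667)² = 0.888889.
λ_+ = σ² (1 + √c)² = 2 · (1 + 0.333333)² = 2 · (1.333333)² = 3.555556.

Rounded to 4 decimal places: λ_− ≈ 0.8889, λ_+ ≈ 3.5556.


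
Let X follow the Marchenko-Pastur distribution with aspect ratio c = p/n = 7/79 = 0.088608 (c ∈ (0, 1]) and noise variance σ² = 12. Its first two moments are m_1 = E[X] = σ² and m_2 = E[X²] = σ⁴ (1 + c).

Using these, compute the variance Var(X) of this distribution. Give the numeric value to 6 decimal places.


m_1 = E[X] = σ² = 12, so m_1² = 144.
m_2 = E[X²] = σ⁴ (1 + c) = 144 · (1 + 0.088608) = 144 · 1.088608 = 156.759494.
(Note m_2 − m_1² simplifies to c · σ⁴ = 0.088608 · 144.)

Var(X) = m_2 − m_1² = 156.759494 − 144 = 12.759494.


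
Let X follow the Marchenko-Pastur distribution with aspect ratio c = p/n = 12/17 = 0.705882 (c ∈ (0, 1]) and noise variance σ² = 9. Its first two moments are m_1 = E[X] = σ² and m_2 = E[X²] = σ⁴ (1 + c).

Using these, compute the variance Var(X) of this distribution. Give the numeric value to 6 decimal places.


m_1 = E[X] = σ² = 9, so m_1² = 81.
m_2 = E[X²] = σ⁴ (1 + c) = 81 · (1 + 0.705882) = 81 · 1.705882 = 138.176471.
(Note m_2 − m_1² simplifies to c · σ⁴ = 0.705882 · 81.)

Var(X) = m_2 − m_1² = 138.176471 − 81 = 57.176471.


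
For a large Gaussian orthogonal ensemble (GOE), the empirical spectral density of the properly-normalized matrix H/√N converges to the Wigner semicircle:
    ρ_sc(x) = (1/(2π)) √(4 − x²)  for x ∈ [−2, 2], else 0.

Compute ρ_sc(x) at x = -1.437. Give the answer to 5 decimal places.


ρ_sc(x) = (1/(2π)) √(4 − x²). With x = -1.437:
  4 − x² = 4 − (-1.437)² = 4 − 2.064969 = 1.935031.
  √(4 − x²) = 1.391054.
  1/(2π) = 0.159155.
  ρ_sc(-1.437) = 0.159155 · 1.391054 = 0.221393.

Rounded to 5 decimal places: ρ_sc(-1.437) ≈ 0.22139.


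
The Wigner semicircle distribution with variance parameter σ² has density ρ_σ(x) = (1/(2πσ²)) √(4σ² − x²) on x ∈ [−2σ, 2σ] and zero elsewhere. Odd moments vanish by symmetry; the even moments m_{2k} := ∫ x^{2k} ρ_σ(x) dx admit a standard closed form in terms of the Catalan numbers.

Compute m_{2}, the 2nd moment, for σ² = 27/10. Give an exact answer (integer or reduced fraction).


By the scaled semicircle moment identity, m_{2k} = σ^{2k} · C_k with k = 1.
C_1 = (1/(k+1)) · C(2k, k) = (1/2) · C(2, 1) = (1/2) · 2 = 1.
σ^{2k} = (σ²)^k = (27/10)^1 = 27/10.

Therefore m_{2} = σ^{2} · C_1 = (27/10) · 1 = 27/10.


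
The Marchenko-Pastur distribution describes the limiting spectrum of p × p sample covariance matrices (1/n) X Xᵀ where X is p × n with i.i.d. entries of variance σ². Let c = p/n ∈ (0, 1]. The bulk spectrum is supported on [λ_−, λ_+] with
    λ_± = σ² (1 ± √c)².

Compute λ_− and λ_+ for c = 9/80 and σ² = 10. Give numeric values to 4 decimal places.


c = 9/80 = 0.112500; √c = 0.335410.
λ_− = σ² (1 − √c)² = 10 · (1 − 0.335410)² = 10 · (0.664590)² = 4.416796.
λ_+ = σ² (1 + √c)² = 10 · (1 + 0.335410)² = 10 · (1.335410)² = 17.833204.

Rounded to 4 decimal places: λ_− ≈ 4.4168, λ_+ ≈ 17.8332.


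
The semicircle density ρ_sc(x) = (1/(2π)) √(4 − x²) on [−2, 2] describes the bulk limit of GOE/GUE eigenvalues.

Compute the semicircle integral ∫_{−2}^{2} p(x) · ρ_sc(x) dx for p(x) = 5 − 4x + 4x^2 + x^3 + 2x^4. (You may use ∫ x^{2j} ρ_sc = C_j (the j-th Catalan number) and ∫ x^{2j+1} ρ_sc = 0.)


Write p(x) = Σ a_i x^i, split into monomials and integrate each against ρ_sc separately.
Using ∫ x^{2j} ρ_sc = C_j = (1/(j+1)) C(2j, j) (Catalan numbers) and ∫ x^{2j+1} ρ_sc = 0 (odd monomials vanish by symmetry):
  i = 0 (even): a_0 · C_{0} = 5 · 1 = 5
  i = 1 (odd): ∫ x^1 ρ_sc = 0 (vanishes)
  i = 2 (even): a_2 · C_{1} = 4 · 1 = 4
  i = 3 (odd): ∫ x^3 ρ_sc = 0 (vanishes)
  i = 4 (even): a_4 · C_{2} = 2 · 2 = 4

Summing the contributions: ∫_{−2}^{2} p(x) ρ_sc(x) dx = 5 + 4 + 4 = 13.


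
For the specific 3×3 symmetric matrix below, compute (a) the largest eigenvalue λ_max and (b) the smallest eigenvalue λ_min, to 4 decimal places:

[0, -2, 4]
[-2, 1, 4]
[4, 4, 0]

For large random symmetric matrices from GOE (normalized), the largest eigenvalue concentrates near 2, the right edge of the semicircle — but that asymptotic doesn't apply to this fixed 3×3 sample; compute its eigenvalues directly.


Since M is real symmetric, all three eigenvalues are real; they are the roots of det(λI − M) = λ³ − (tr M) λ² + s λ − det M, where s is the sum of the principal 2×2 minors.
tr M = 0 + 1 + 0 = 1.
s = (0·1 − (-2)²) + (0·0 − 4²) + (1·0 − 4²) = -4 + (-16) + (-16) = -36.
det M (expand along row 1) = 0·(-16) − (-2)·(-16) + 4·(-12) = -80.
Characteristic polynomial: λ³ − λ² − 36λ + 80 = 0.
Substitute λ = y + (tr M)/3 = y + 0.333333 to remove the quadratic term: y³ + p·y + q = 0 with p = s − (tr M)²/3 = -36.333333 and q = −2(tr M)³/27 + (tr M)·s/3 − det M = 67.925926.
Three real roots ⇒ use the trigonometric (Viète) form: r = 2√(−p/3) = 6.960204, φ = arccos(3q/(p·r)) = arccos(-0.805804) = 2.507829 rad.
y_k = r·cos(φ/3 − 2πk/3) for k = 0, 1, 2 gives y = 4.666667, 2.138803, -6.805469.
λ_k = y_k + 0.333333 gives λ = 5.0000, 2.4721, -6.4721 (check: the sum is 1.0000 = tr M).

Hence λ_max = 5.0000 and λ_min = -6.4721.


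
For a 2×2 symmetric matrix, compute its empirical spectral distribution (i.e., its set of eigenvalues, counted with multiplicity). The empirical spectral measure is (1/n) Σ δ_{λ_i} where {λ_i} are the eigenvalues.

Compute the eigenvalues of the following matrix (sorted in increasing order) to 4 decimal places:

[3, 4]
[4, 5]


Since M is real symmetric, both eigenvalues are real; they are the roots of det(λI − M) = λ² − (tr M) λ + det M.
tr M = 3 + 5 = 8.
det M = 3·5 − 4² = 15 − 16 = -1.
Characteristic polynomial: λ² − 8λ − 1 = 0.
Discriminant Δ = (tr M)² − 4·det M = 64 − (-4) = 68; √Δ = 8.246211.
λ = (tr M ± √Δ)/2 = (8 ± 8.246211)/2, giving (tr M − √Δ)/2 = -0.1231 and (tr M + √Δ)/2 = 8.1231.

Eigenvalues sorted in increasing order: [-0.1231, 8.1231].


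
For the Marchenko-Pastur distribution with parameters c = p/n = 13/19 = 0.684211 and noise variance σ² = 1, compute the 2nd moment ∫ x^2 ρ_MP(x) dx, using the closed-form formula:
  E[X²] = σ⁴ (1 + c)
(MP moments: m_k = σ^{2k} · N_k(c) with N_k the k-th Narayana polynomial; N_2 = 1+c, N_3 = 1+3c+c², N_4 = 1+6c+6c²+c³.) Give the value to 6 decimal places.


E[X²] = σ⁴ (1 + c) (second MP moment). With σ² = 1 (so σ⁴ = 1) and c = 13/19 = 0.684211: E[X²] = 1 · (1 + 0.684211) = 1 · 1.684211.

So E[X^2] = 1.684211.


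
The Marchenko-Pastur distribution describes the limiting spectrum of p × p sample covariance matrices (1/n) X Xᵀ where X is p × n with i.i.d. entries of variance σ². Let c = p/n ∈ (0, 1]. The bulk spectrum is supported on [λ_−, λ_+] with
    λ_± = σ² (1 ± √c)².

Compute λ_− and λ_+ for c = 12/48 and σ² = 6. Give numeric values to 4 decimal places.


c = 12/48 = 0.250000; √c = 0.500000.
λ_− = σ² (1 − √c)² = 6 · (1 − 0.500000)² = 6 · (0.500000)² = 1.500000.
λ_+ = σ² (1 + √c)² = 6 · (1 + 0.500000)² = 6 · (1.500000)² = 13.500000.

Rounded to 4 decimal places: λ_− ≈ 1.5000, λ_+ ≈ 13.5000.


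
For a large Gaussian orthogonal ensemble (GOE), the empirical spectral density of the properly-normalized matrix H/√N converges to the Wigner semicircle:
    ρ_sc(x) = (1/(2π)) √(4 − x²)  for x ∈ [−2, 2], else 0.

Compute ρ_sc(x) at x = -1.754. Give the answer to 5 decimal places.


ρ_sc(x) = (1/(2π)) √(4 − x²). With x = -1.754:
  4 − x² = 4 − (-1.754)² = 4 − 3.076516 = 0.923484.
  √(4 − x²) = 0.960981.
  1/(2π) = 0.159155.
  ρ_sc(-1.754) = 0.159155 · 0.960981 = 0.152945.

Rounded to 5 decimal places: ρ_sc(-1.754) ≈ 0.15294.


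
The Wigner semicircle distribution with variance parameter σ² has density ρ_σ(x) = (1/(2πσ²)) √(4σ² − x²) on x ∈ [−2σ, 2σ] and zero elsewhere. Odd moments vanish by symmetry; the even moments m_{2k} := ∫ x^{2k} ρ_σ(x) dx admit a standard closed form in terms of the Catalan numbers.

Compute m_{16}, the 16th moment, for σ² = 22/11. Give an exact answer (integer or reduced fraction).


By the scaled semicircle moment identity, m_{2k} = σ^{2k} · C_k with k = 8.
C_8 = (1/(k+1)) · C(2k, k) = (1/9) · C(16, 8) = (1/9) · 12870 = 1430.
σ^{2k} = (σ²)^k = (22/11)^8 = 256.

Therefore m_{16} = σ^{16} · C_8 = 256 · 1430 = 366080.


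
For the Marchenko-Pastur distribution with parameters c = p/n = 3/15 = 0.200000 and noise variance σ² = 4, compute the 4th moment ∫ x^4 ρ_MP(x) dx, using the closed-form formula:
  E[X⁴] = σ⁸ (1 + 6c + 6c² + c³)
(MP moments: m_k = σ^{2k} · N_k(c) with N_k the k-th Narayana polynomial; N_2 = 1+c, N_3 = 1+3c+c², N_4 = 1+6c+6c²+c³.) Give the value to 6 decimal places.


E[X⁴] = σ⁸ (1 + 6c + 6c² + c³) (fourth MP moment). With σ² = 4 (so σ⁸ = 256) and c = 3/15 = 0.200000: E[X⁴] = 256 · (1 + 6·0.200000 + 6·(0.200000)² + (0.200000)³) = 256 · 2.448000.

So E[X^4] = 626.688000.


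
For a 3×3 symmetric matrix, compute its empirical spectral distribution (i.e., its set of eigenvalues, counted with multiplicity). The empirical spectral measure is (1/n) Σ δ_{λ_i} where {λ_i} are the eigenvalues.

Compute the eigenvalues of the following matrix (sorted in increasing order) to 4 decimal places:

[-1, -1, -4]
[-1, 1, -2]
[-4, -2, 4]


Since M is real symmetric, all three eigenvalues are real; they are the roots of det(λI − M) = λ³ − (tr M) λ² + s λ − det M, where s is the sum of the principal 2×2 minors.
tr M = -1 + 1 + 4 = 4.
s = ((-1)·1 − (-1)²) + ((-1)·4 − (-4)²) + (1·4 − (-2)²) = -2 + (-20) + 0 = -22.
det M (expand along row 1) = (-1)·0 − (-1)·(-12) + (-4)·6 = -36.
Characteristic polynomial: λ³ − 4λ² − 22λ + 36 = 0.
Substitute λ = y + (tr M)/3 = y + 1.333333 to remove the quadratic term: y³ + p·y + q = 0 with p = s − (tr M)²/3 = -27.333333 and q = −2(tr M)³/27 + (tr M)·s/3 − det M = 1.925926.
Three real roots ⇒ use the trigonometric (Viète) form: r = 2√(−p/3) = 6.036923, φ = arccos(3q/(p·r)) = arccos(-0.035015) = 1.605818 rad.
y_k = r·cos(φ/3 − 2πk/3) for k = 0, 1, 2 gives y = 5.192536, 0.070474, -5.263010.
λ_k = y_k + 1.333333 gives λ = 6.5259, 1.4038, -3.9297 (check: the sum is 4.0000 = tr M).

Eigenvalues sorted in increasing order: [-3.9297, 1.4038, 6.5259].


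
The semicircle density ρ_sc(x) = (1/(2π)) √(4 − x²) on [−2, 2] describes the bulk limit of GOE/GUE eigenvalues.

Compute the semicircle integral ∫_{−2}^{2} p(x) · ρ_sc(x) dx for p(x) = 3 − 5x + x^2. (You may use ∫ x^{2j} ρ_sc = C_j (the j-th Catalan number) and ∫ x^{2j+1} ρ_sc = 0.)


Write p(x) = Σ a_i x^i, split into monomials and integrate each against ρ_sc separately.
Using ∫ x^{2j} ρ_sc = C_j = (1/(j+1)) C(2j, j) (Catalan numbers) and ∫ x^{2j+1} ρ_sc = 0 (odd monomials vanish by symmetry):
  i = 0 (even): a_0 · C_{0} = 3 · 1 = 3
  i = 1 (odd): ∫ x^1 ρ_sc = 0 (vanishes)
  i = 2 (even): a_2 · C_{1} = 1 · 1 = 1

Summing the contributions: ∫_{−2}^{2} p(x) ρ_sc(x) dx = 3 + 1 = 4.


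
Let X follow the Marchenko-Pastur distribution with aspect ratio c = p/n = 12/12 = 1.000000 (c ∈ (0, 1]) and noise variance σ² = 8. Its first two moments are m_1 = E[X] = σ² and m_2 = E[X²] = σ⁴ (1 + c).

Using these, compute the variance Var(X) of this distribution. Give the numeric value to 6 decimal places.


m_1 = E[X] = σ² = 8, so m_1² = 64.
m_2 = E[X²] = σ⁴ (1 + c) = 64 · (1 + 1.000000) = 64 · 2.000000 = 128.000000.
(Note m_2 − m_1² simplifies to c · σ⁴ = 1.000000 · 64.)

Var(X) = m_2 − m_1² = 128.000000 − 64 = 64.000000.


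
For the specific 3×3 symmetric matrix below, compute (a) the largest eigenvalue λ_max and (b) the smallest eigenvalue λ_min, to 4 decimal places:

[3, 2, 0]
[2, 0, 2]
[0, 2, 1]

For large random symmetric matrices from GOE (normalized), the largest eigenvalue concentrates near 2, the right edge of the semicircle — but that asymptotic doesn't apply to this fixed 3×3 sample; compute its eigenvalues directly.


Since M is real symmetric, all three eigenvalues are real; they are the roots of det(λI − M) = λ³ − (tr M) λ² + s λ − det M, where s is the sum of the principal 2×2 minors.
tr M = 3 + 0 + 1 = 4.
s = (3·0 − 2²) + (3·1 − 0²) + (0·1 − 2²) = -4 + 3 + (-4) = -5.
det M (expand along row 1) = 3·(-4) − 2·2 + 0·4 = -16.
Characteristic polynomial: λ³ − 4λ² − 5λ + 16 = 0.
Substitute λ = y + (tr M)/3 = y + 1.333333 to remove the quadratic term: y³ + p·y + q = 0 with p = s − (tr M)²/3 = -10.333333 and q = −2(tr M)³/27 + (tr M)·s/3 − det M = 4.592593.
Three real roots ⇒ use the trigonometric (Viète) form: r = 2√(−p/3) = 3.711843, φ = arccos(3q/(p·r)) = arccos(-0.359211) = 1.938218 rad.
y_k = r·cos(φ/3 − 2πk/3) for k = 0, 1, 2 gives y = 2.963737, 0.453468, -3.417206.
λ_k = y_k + 1.333333 gives λ = 4.2971, 1.7868, -2.0839 (check: the sum is 4.0000 = tr M).

Hence λ_max = 4.2971 and λ_min = -2.0839.


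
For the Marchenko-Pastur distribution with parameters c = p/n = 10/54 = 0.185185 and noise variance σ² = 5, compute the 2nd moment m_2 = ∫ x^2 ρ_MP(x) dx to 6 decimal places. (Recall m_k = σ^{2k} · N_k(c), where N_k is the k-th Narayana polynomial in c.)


E[X²] = σ⁴ (1 + c) (second MP moment). With σ² = 5 (so σ⁴ = 25) and c = 10/54 = 0.185185: E[X²] = 25 · (1 + 0.185185) = 25 · 1.185185.

So E[X^2] = 29.629630.


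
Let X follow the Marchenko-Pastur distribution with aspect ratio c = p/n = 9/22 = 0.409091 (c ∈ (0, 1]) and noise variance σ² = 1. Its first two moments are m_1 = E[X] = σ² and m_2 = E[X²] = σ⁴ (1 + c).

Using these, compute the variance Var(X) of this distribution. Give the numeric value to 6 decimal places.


m_1 = E[X] = σ² = 1, so m_1² = 1.
m_2 = E[X²] = σ⁴ (1 + c) = 1 · (1 + 0.409091) = 1 · 1.409091 = 1.409091.
(Note m_2 − m_1² simplifies to c · σ⁴ = 0.409091 · 1.)

Var(X) = m_2 − m_1² = 1.409091 − 1 = 0.409091.


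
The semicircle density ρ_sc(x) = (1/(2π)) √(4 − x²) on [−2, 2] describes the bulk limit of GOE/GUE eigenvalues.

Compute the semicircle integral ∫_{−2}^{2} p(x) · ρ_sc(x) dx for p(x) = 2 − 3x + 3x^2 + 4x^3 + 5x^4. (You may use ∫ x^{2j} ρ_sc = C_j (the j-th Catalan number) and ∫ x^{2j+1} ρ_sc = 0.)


Write p(x) = Σ a_i x^i, split into monomials and integrate each against ρ_sc separately.
Using ∫ x^{2j} ρ_sc = C_j = (1/(j+1)) C(2j, j) (Catalan numbers) and ∫ x^{2j+1} ρ_sc = 0 (odd monomials vanish by symmetry):
  i = 0 (even): a_0 · C_{0} = 2 · 1 = 2
  i = 1 (odd): ∫ x^1 ρ_sc = 0 (vanishes)
  i = 2 (even): a_2 · C_{1} = 3 · 1 = 3
  i = 3 (odd): ∫ x^3 ρ_sc = 0 (vanishes)
  i = 4 (even): a_4 · C_{2} = 5 · 2 = 10

Summing the contributions: ∫_{−2}^{2} p(x) ρ_sc(x) dx = 2 + 3 + 10 = 15.


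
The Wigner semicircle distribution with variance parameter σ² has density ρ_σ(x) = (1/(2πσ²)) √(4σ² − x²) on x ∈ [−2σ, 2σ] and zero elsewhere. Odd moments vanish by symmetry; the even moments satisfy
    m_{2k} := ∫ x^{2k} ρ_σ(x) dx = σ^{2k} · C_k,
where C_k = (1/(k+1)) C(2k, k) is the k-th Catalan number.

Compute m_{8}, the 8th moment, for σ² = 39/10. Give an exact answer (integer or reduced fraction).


By the scaled semicircle moment identity, m_{2k} = σ^{2k} · C_k with k = 4.
C_4 = (1/(k+1)) · C(2k, k) = (1/5) · C(8, 4) = (1/5) · 70 = 14.
σ^{2k} = (σ²)^k = (39/10)^4 = 2313441/10000.

Therefore m_{8} = σ^{8} · C_4 = (2313441/10000) · 14 = 16194087/5000.


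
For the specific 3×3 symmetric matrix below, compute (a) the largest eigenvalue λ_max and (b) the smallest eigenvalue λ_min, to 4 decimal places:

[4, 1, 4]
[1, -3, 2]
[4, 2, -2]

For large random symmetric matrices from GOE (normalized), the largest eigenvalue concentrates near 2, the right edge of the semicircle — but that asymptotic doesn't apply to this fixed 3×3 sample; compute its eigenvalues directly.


Since M is real symmetric, all three eigenvalues are real; they are the roots of det(λI − M) = λ³ − (tr M) λ² + s λ − det M, where s is the sum of the principal 2×2 minors.
tr M = 4 + (-3) + (-2) = -1.
s = (4·(-3) − 1²) + (4·(-2) − 4²) + ((-3)·(-2) − 2²) = -13 + (-24) + 2 = -35.
det M (expand along row 1) = 4·2 − 1·(-10) + 4·14 = 74.
Characteristic polynomial: λ³ + λ² − 35λ − 74 = 0.
Substitute λ = y + (tr M)/3 = y − 0.333333 to remove the quadratic term: y³ + p·y + q = 0 with p = s − (tr M)²/3 = -35.333333 and q = −2(tr M)³/27 + (tr M)·s/3 − det M = -62.259259.
Three real roots ⇒ use the trigonometric (Viète) form: r = 2√(−p/3) = 6.863753, φ = arccos(3q/(p·r)) = arccos(0.770156) = 0.691710 rad.
y_k = r·cos(φ/3 − 2πk/3) for k = 0, 1, 2 gives y = 6.682113, -1.982617, -4.699496.
λ_k = y_k − 0.333333 gives λ = 6.3488, -2.3160, -5.0328 (check: the sum is -1.0000 = tr M).

Hence λ_max = 6.3488 and λ_min = -5.0328.


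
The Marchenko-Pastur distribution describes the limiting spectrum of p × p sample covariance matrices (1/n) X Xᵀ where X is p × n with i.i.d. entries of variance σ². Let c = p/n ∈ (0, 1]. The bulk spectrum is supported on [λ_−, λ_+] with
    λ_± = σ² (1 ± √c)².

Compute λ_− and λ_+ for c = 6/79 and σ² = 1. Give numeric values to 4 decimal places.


c = 6/79 = 0.075949; √c = 0.275589.
λ_− = σ² (1 − √c)² = 1 · (1 − 0.275589)² = 1 · (0.724411)² = 0.524771.
λ_+ = σ² (1 + √c)² = 1 · (1 + 0.275589)² = 1 · (1.275589)² = 1.627128.

Rounded to 4 decimal places: λ_− ≈ 0.5248, λ_+ ≈ 1.6271.


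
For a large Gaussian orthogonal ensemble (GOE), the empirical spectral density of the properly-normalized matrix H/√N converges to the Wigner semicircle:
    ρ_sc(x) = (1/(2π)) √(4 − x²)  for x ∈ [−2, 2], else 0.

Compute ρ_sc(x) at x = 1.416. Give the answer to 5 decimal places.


ρ_sc(x) = (1/(2π)) √(4 − x²). With x = 1.416:
  4 − x² = 4 − (1.416)² = 4 − 2.005056 = 1.994944.
  √(4 − x²) = 1.412425.
  1/(2π) = 0.159155.
  ρ_sc(1.416) = 0.159155 · 1.412425 = 0.224794.

Rounded to 5 decimal places: ρ_sc(1.416) ≈ 0.22479.


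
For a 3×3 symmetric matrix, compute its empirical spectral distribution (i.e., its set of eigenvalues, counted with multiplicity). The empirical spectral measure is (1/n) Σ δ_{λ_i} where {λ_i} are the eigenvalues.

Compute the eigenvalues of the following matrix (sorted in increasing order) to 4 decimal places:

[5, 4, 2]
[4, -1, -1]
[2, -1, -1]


Since M is real symmetric, all three eigenvalues are real; they are the roots of det(λI − M) = λ³ − (tr M) λ² + s λ − det M, where s is the sum of the principal 2×2 minors.
tr M = 5 + (-1) + (-1) = 3.
s = (5·(-1) − 4²) + (5·(-1) − 2²) + ((-1)·(-1) − (-1)²) = -21 + (-9) + 0 = -30.
det M (expand along row 1) = 5·0 − 4·(-2) + 2·(-2) = 4.
Characteristic polynomial: λ³ − 3λ² − 30λ − 4 = 0.
Substitute λ = y + (tr M)/3 = y + 1.000000 to remove the quadratic term: y³ + p·y + q = 0 with p = s − (tr M)²/3 = -33.000000 and q = −2(tr M)³/27 + (tr M)·s/3 − det M = -36.000000.
Three real roots ⇒ use the trigonometric (Viète) form: r = 2√(−p/3) = 6.633250, φ = arccos(3q/(p·r)) = arccos(0.493382) = 1.054822 rad.
y_k = r·cos(φ/3 − 2πk/3) for k = 0, 1, 2 gives y = 6.227429, -1.135245, -5.092184.
λ_k = y_k + 1.000000 gives λ = 7.2274, -0.1352, -4.0922 (check: the sum is 3.0000 = tr M).

Eigenvalues sorted in increasing order: [-4.0922, -0.1352, 7.2274].


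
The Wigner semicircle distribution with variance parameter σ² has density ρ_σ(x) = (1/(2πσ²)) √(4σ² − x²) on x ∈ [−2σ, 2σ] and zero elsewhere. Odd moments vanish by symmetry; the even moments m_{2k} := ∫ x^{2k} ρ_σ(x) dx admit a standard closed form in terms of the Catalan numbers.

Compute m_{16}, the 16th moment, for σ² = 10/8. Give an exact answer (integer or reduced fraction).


By the scaled semicircle moment identity, m_{2k} = σ^{2k} · C_k with k = 8.
C_8 = (1/(k+1)) · C(2k, k) = (1/9) · C(16, 8) = (1/9) · 12870 = 1430.
σ^{2k} = (σ²)^k = (10/8)^8 = 390625/65536.

Therefore m_{16} = σ^{16} · C_8 = (390625/65536) · 1430 = 279296875/32768.


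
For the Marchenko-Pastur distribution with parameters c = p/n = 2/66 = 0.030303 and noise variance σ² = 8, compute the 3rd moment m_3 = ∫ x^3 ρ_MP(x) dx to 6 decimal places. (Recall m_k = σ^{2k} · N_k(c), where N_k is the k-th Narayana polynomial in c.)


E[X³] = σ⁶ (1 + 3c + c²) (third MP moment). With σ² = 8 (so σ⁶ = 512) and c = 2/66 = 0.030303: E[X³] = 512 · (1 + 3·0.030303 + (0.030303)²) = 512 · 1.091827.

So E[X^3] = 559.015611.


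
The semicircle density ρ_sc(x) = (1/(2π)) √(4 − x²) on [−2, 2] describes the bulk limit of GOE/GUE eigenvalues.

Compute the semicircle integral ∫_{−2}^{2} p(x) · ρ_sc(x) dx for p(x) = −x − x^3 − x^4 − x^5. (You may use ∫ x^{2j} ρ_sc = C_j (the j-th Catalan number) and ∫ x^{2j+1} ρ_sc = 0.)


Write p(x) = Σ a_i x^i, split into monomials and integrate each against ρ_sc separately.
Using ∫ x^{2j} ρ_sc = C_j = (1/(j+1)) C(2j, j) (Catalan numbers) and ∫ x^{2j+1} ρ_sc = 0 (odd monomials vanish by symmetry):
  i = 1 (odd): ∫ x^1 ρ_sc = 0 (vanishes)
  i = 3 (odd): ∫ x^3 ρ_sc = 0 (vanishes)
  i = 4 (even): a_4 · C_{2} = -1 · 2 = -2
  i = 5 (odd): ∫ x^5 ρ_sc = 0 (vanishes)

Summing the contributions: ∫_{−2}^{2} p(x) ρ_sc(x) dx = -2.


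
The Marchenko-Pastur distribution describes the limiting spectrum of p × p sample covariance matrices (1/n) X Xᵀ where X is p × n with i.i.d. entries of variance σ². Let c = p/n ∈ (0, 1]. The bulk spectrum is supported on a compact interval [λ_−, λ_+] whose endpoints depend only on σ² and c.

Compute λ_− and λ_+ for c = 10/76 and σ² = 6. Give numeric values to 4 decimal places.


c = 10/76 = 0.131579; √c = 0.362738.
λ_− = σ² (1 − √c)² = 6 · (1 − 0.362738)² = 6 · (0.637262)² = 2.436616.
λ_+ = σ² (1 + √c)² = 6 · (1 + 0.362738)² = 6 · (1.362738)² = 11.142331.

Rounded to 4 decimal places: λ_− ≈ 2.4366, λ_+ ≈ 11.1423.


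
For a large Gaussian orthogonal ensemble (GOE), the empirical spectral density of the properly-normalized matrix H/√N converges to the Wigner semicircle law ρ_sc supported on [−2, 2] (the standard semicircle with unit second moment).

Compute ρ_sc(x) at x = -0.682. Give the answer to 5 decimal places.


ρ_sc(x) = (1/(2π)) √(4 − x²). With x = -0.682:
  4 − x² = 4 − (-0.682)² = 4 − 0.465124 = 3.534876.
  √(4 − x²) = 1.880127.
  1/(2π) = 0.159155.
  ρ_sc(-0.682) = 0.159155 · 1.880127 = 0.299231.

Rounded to 5 decimal places: ρ_sc(-0.682) ≈ 0.29923.


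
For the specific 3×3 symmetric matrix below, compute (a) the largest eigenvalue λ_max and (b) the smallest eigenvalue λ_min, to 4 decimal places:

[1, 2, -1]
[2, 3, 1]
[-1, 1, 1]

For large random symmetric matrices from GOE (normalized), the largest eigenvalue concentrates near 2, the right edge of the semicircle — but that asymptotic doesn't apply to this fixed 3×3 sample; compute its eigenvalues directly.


Since M is real symmetric, all three eigenvalues are real; they are the roots of det(λI − M) = λ³ − (tr M) λ² + s λ − det M, where s is the sum of the principal 2×2 minors.
tr M = 1 + 3 + 1 = 5.
s = (1·3 − 2²) + (1·1 − (-1)²) + (3·1 − 1²) = -1 + 0 + 2 = 1.
det M (expand along row 1) = 1·2 − 2·3 + (-1)·5 = -9.
Characteristic polynomial: λ³ − 5λ² + λ + 9 = 0.
Substitute λ = y + (tr M)/3 = y + 1.666667 to remove the quadratic term: y³ + p·y + q = 0 with p = s − (tr M)²/3 = -7.333333 and q = −2(tr M)³/27 + (tr M)·s/3 − det M = 1.407407.
Three real roots ⇒ use the trigonometric (Viète) form: r = 2√(−p/3) = 3.126944, φ = arccos(3q/(p·r)) = arccos(-0.184128) = 1.755981 rad.
y_k = r·cos(φ/3 − 2πk/3) for k = 0, 1, 2 gives y = 2.606406, 0.192898, -2.799304.
λ_k = y_k + 1.666667 gives λ = 4.2731, 1.8596, -1.1326 (check: the sum is 5.0000 = tr M).

Hence λ_max = 4.2731 and λ_min = -1.1326.


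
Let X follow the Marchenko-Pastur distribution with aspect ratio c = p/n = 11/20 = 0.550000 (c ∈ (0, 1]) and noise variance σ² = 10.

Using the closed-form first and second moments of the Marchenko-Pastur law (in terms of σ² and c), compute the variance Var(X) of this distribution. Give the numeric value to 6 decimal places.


Recall the MP moments m_1 = E[X] = σ² and m_2 = E[X²] = σ⁴ (1 + c).
m_1 = E[X] = σ² = 10, so m_1² = 100.
m_2 = E[X²] = σ⁴ (1 + c) = 100 · (1 + 0.550000) = 100 · 1.550000 = 155.000000.
(Note m_2 − m_1² simplifies to c · σ⁴ = 0.550000 · 100.)

Var(X) = m_2 − m_1² = 155.000000 − 100 = 55.000000.


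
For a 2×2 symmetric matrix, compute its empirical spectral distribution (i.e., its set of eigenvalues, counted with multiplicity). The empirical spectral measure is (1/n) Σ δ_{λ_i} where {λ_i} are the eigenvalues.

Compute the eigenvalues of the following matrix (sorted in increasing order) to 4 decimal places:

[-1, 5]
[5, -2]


Since M is real symmetric, both eigenvalues are real; they are the roots of det(λI − M) = λ² − (tr M) λ + det M.
tr M = -1 + (-2) = -3.
det M = (-1)·(-2) − 5² = 2 − 25 = -23.
Characteristic polynomial: λ² + 3λ − 23 = 0.
Discriminant Δ = (tr M)² − 4·det M = 9 − (-92) = 101; √Δ = 10.049876.
λ = (tr M ± √Δ)/2 = (-3 ± 10.049876)/2, giving (tr M − √Δ)/2 = -6.5249 and (tr M + √Δ)/2 = 3.5249.

Eigenvalues sorted in increasing order: [-6.5249, 3.5249].


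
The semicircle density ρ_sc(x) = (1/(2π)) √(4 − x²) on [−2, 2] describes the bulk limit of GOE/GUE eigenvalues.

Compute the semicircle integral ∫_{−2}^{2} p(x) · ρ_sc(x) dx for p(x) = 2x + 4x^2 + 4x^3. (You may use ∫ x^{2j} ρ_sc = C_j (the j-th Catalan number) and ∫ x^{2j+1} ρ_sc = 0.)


Write p(x) = Σ a_i x^i, split into monomials and integrate each against ρ_sc separately.
Using ∫ x^{2j} ρ_sc = C_j = (1/(j+1)) C(2j, j) (Catalan numbers) and ∫ x^{2j+1} ρ_sc = 0 (odd monomials vanish by symmetry):
  i = 1 (odd): ∫ x^1 ρ_sc = 0 (vanishes)
  i = 2 (even): a_2 · C_{1} = 4 · 1 = 4
  i = 3 (odd): ∫ x^3 ρ_sc = 0 (vanishes)

Summing the contributions: ∫_{−2}^{2} p(x) ρ_sc(x) dx = 4.


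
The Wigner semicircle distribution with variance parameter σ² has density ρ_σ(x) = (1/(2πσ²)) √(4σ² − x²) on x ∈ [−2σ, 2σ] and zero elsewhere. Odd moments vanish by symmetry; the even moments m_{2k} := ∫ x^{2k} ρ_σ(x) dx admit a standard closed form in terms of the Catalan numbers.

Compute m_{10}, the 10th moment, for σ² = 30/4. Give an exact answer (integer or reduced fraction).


By the scaled semicircle moment identity, m_{2k} = σ^{2k} · C_k with k = 5.
C_5 = (1/(k+1)) · C(2k, k) = (1/6) · C(10, 5) = (1/6) · 252 = 42.
σ^{2k} = (σ²)^k = (30/4)^5 = 759375/32.

Therefore m_{10} = σ^{10} · C_5 = (759375/32) · 42 = 15946875/16.


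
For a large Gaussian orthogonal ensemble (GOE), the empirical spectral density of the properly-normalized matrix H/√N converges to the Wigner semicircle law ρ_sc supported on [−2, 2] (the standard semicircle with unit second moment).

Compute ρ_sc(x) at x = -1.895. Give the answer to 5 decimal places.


ρ_sc(x) = (1/(2π)) √(4 − x²). With x = -1.895:
  4 − x² = 4 − (-1.895)² = 4 − 3.591025 = 0.408975.
  √(4 − x²) = 0.639512.
  1/(2π) = 0.159155.
  ρ_sc(-1.895) = 0.159155 · 0.639512 = 0.101781.

Rounded to 5 decimal places: ρ_sc(-1.895) ≈ 0.10178.


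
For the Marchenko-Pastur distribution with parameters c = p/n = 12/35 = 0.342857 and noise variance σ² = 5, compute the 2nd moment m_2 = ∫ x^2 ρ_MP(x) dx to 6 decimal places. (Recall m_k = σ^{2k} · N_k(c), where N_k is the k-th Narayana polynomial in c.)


E[X²] = σ⁴ (1 + c) (second MP moment). With σ² = 5 (so σ⁴ = 25) and c = 12/35 = 0.342857: E[X²] = 25 · (1 + 0.342857) = 25 · 1.342857.

So E[X^2] = 33.571429.


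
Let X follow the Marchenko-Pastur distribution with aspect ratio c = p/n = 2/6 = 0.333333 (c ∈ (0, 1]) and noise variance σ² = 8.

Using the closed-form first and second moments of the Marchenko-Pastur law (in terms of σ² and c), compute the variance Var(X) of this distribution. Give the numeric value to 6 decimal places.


Recall the MP moments m_1 = E[X] = σ² and m_2 = E[X²] = σ⁴ (1 + c).
m_1 = E[X] = σ² = 8, so m_1² = 64.
m_2 = E[X²] = σ⁴ (1 + c) = 64 · (1 + 0.333333) = 64 · 1.333333 = 85.333333.
(Note m_2 − m_1² simplifies to c · σ⁴ = 0.333333 · 64.)

Var(X) = m_2 − m_1² = 85.333333 − 64 = 21.333333.


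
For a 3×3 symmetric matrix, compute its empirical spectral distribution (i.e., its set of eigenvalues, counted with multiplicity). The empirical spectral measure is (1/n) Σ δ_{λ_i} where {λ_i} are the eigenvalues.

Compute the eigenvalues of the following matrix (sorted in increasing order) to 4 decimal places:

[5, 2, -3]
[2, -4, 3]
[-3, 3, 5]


Since M is real symmetric, all three eigenvalues are real; they are the roots of det(λI − M) = λ³ − (tr M) λ² + s λ − det M, where s is the sum of the principal 2×2 minors.
tr M = 5 + (-4) + 5 = 6.
s = (5·(-4) − 2²) + (5·5 − (-3)²) + ((-4)·5 − 3²) = -24 + 16 + (-29) = -37.
det M (expand along row 1) = 5·(-29) − 2·19 + (-3)·(-6) = -165.
Characteristic polynomial: λ³ − 6λ² − 37λ + 165 = 0.
Substitute λ = y + (tr M)/3 = y + 2.000000 to remove the quadratic term: y³ + p·y + q = 0 with p = s − (tr M)²/3 = -49.000000 and q = −2(tr M)³/27 + (tr M)·s/3 − det M = 75.000000.
Three real roots ⇒ use the trigonometric (Viète) form: r = 2√(−p/3) = 8.082904, φ = arccos(3q/(p·r)) = arccos(-0.568092) = 2.174982 rad.
y_k = r·cos(φ/3 − 2πk/3) for k = 0, 1, 2 gives y = 6.050080, 1.616877, -7.666958.
λ_k = y_k + 2.000000 gives λ = 8.0501, 3.6169, -5.6670 (check: the sum is 6.0000 = tr M).

Eigenvalues sorted in increasing order: [-5.6670, 3.6169, 8.0501].


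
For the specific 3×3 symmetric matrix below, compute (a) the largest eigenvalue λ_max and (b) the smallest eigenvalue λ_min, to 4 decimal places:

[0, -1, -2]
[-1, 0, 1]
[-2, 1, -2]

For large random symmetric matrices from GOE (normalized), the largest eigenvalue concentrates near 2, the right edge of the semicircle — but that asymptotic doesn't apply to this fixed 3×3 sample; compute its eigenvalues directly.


Since M is real symmetric, all three eigenvalues are real; they are the roots of det(λI − M) = λ³ − (tr M) λ² + s λ − det M, where s is the sum of the principal 2×2 minors.
tr M = 0 + 0 + (-2) = -2.
s = (0·0 − (-1)²) + (0·(-2) − (-2)²) + (0·(-2) − 1²) = -1 + (-4) + (-1) = -6.
det M (expand along row 1) = 0·(-1) − (-1)·4 + (-2)·(-1) = 6.
Characteristic polynomial: λ³ + 2λ² − 6λ − 6 = 0.
Substitute λ = y + (tr M)/3 = y − 0.666667 to remove the quadratic term: y³ + p·y + q = 0 with p = s − (tr M)²/3 = -7.333333 and q = −2(tr M)³/27 + (tr M)·s/3 − det M = -1.407407.
Three real roots ⇒ use the trigonometric (Viète) form: r = 2√(−p/3) = 3.126944, φ = arccos(3q/(p·r)) = arccos(0.184128) = 1.385612 rad.
y_k = r·cos(φ/3 − 2πk/3) for k = 0, 1, 2 gives y = 2.799304, -0.192898, -2.606406.
λ_k = y_k − 0.666667 gives λ = 2.1326, -0.8596, -3.2731 (check: the sum is -2.0000 = tr M).

Hence λ_max = 2.1326 and λ_min = -3.2731.


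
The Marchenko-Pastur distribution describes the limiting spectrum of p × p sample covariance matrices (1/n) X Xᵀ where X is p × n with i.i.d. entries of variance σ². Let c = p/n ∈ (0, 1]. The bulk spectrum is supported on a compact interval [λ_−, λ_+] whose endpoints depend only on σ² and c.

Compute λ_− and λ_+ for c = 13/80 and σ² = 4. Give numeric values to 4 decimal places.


c = 13/80 = 0.162500; √c = 0.403113.
λ_− = σ² (1 − √c)² = 4 · (1 − 0.403113)² = 4 · (0.596887)² = 1.425097.
λ_+ = σ² (1 + √c)² = 4 · (1 + 0.403113)² = 4 · (1.403113)² = 7.874903.

Rounded to 4 decimal places: λ_− ≈ 1.4251, λ_+ ≈ 7.8749.


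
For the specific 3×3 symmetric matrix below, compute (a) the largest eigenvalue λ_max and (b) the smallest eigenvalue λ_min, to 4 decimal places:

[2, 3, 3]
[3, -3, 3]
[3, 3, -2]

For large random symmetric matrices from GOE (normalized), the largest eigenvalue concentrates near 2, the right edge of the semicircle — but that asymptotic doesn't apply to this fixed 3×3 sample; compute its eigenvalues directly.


Since M is real symmetric, all three eigenvalues are real; they are the roots of det(λI − M) = λ³ − (tr M) λ² + s λ − det M, where s is the sum of the principal 2×2 minors.
tr M = 2 + (-3) + (-2) = -3.
s = (2·(-3) − 3²) + (2·(-2) − 3²) + ((-3)·(-2) − 3²) = -15 + (-13) + (-3) = -31.
det M (expand along row 1) = 2·(-3) − 3·(-15) + 3·18 = 93.
Characteristic polynomial: λ³ + 3λ² − 31λ − 93 = 0.
Substitute λ = y + (tr M)/3 = y − 1.000000 to remove the quadratic term: y³ + p·y + q = 0 with p = s − (tr M)²/3 = -34.000000 and q = −2(tr M)³/27 + (tr M)·s/3 − det M = -60.000000.
Three real roots ⇒ use the trigonometric (Viète) form: r = 2√(−p/3) = 6.733003, φ = arccos(3q/(p·r)) = arccos(0.786294) = 0.666009 rad.
y_k = r·cos(φ/3 − 2πk/3) for k = 0, 1, 2 gives y = 6.567764, -2.000000, -4.567764.
λ_k = y_k − 1.000000 gives λ = 5.5678, -3.0000, -5.5678 (check: the sum is -3.0000 = tr M).

Hence λ_max = 5.5678 and λ_min = -5.5678.
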